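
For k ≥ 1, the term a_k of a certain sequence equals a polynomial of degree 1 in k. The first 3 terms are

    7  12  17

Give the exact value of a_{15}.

1st diffs: 5, 5 (constant).
So a_k = 5k + 2.
Evaluating at k = 15 gives a_{15} = 77.

77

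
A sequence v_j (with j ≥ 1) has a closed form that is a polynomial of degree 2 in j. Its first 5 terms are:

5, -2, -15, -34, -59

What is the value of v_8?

1st diffs: -7, -13, -19, -25.
2nd diffs: -6, -6, -6 (constant).
So v_j = -3j^2 + 2j + 6.
Evaluating at j = 8 gives v_8 = -170.

-170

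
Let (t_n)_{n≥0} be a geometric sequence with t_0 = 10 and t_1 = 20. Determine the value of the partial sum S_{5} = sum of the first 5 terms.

310

Common ratio r = 2.
t_n = 10·2^(n-0).
S = 10·(2^5 - 1)/(2 - 1) = 10·(32 - 1)/(1) = 310.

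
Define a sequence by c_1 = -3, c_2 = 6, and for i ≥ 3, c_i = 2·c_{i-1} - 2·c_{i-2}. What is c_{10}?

96

Compute successive terms:
c_3 = 18; c_4 = 24; c_5 = 12; c_6 = -24; c_7 = -72; c_8 = -96; c_9 = -48; c_{10} = 96.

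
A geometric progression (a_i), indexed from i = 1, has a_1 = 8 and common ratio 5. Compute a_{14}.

9765625000

a_i = 8·5^(i-1).
a_{14} = 8·5^13 = 9765625000.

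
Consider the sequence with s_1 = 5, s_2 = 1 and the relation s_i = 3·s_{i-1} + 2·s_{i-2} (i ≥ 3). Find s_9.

23909

Compute successive terms:
s_3 = 13; s_4 = 41; s_5 = 149; s_6 = 529; s_7 = 1885; s_8 = 6713; s_9 = 23909.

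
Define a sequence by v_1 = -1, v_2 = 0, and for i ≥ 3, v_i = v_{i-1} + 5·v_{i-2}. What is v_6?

Applying the relation repeatedly:
v_3 = -5  v_4 = -5  v_5 = -30  v_6 = -55.

-55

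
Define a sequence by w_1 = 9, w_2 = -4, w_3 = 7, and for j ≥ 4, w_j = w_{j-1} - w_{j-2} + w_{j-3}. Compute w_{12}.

Applying the relation repeatedly:
w_4 = 20; w_5 = 9; w_6 = -4; w_7 = 7; w_8 = 20; w_9 = 9; w_{10} = -4; w_{11} = 7; w_{12} = 20.

20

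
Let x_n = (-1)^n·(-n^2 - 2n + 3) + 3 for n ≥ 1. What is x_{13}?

(-1)^13 = -1; -n^2 - 2n + 3 at n=13 is -192; so x_{13} = 195.

195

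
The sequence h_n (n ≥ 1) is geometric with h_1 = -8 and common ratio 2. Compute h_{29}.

h_n = (-8)·2^(n-1).
h_{29} = (-8)·2^28 = -2147483648.

-2147483648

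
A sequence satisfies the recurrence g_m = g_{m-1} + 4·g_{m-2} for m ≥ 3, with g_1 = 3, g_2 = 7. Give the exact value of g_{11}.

34483

Applying the relation repeatedly:
g_3 = 19;  g_4 = 47;  g_5 = 123;  g_6 = 311;  g_7 = 803;  g_8 = 2047;  g_9 = 5259;  g_{10} = 13447;  g_{11} = 34483.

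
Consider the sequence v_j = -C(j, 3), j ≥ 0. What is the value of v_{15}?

-455

C(15, 3) = 455, so v_{15} = -455.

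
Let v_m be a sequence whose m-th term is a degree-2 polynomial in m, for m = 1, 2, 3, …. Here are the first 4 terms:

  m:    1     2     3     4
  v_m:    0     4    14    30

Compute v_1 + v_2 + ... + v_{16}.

3840

1st diffs: 4, 10, 16.
2nd diffs: 6, 6 (constant).
So v_m = 3m^2 - 5m + 2.
Continuing: …, 52, 80, 114, 154, …, v_{16} = 690.
Summing m = 1..16 (16 terms) gives 3840.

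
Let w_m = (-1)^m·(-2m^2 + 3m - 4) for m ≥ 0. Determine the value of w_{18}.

-598

(-1)^18 = 1; -2m^2 + 3m - 4 at m=18 is -598; so w_{18} = -598.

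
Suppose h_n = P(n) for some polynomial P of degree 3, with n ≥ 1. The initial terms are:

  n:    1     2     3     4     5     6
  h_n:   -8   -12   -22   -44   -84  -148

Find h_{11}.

-1038

1st diffs: -4, -10, -22, -40, -64.
2nd diffs: -6, -12, -18, -24.
3rd diffs: -6, -6, -6 (constant).
So h_n = -n^3 + 3n^2 - 6n - 4.
Evaluating at n = 11 gives h_{11} = -1038.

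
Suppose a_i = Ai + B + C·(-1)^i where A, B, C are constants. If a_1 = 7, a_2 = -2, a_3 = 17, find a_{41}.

Plug in i = 1, 2, 3: A + B - C = 7; 2A + B + C = -2; 3A + B - C = 17.
Subtracting the first from the second: A + 2C = -9.
Subtracting the second from the third: A - 2C = 19.
Solving: C = -7, A = 5, then B = -5.
So a_i = 5·i + (-5) + (-7)·(-1)^i; at i=41 this is 207.

207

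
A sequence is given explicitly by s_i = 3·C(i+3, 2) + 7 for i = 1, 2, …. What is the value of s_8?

172

C(11, 2) = 55, so s_8 = 172.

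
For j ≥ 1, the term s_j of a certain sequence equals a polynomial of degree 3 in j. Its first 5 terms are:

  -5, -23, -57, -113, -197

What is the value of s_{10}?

-1247

1st diffs: -18, -34, -56, -84.
2nd diffs: -16, -22, -28.
3rd diffs: -6, -6 (constant).
So s_j = -j^3 - 2j^2 - 5j + 3.
Evaluating at j = 10 gives s_{10} = -1247.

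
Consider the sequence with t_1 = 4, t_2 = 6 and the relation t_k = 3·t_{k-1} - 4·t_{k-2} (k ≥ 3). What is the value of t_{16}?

Compute successive terms:
t_3 = 2  t_4 = -18  t_5 = -62  …  t_{13} = -11966  t_{14} = -32754  t_{15} = -50398  t_{16} = -20178.

-20178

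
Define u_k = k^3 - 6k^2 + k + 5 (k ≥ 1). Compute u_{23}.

9021

u_{23} = 1·23^3 - 6·23^2 + 1·23 + 5 = 9021.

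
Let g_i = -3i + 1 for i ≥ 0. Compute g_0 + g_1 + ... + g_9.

Over i = 0..9: Σi = 45.
Total = (-3)·45 + (1)·10 = -125.

-125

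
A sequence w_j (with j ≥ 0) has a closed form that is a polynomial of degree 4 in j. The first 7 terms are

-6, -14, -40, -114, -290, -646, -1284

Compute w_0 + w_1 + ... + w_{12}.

-58188

1st diffs: -8, -26, -74, -176, -356, -638.
2nd diffs: -18, -48, -102, -180, -282.
3rd diffs: -30, -54, -78, -102.
4th diffs: -24, -24, -24 (constant).
Newton forward-difference form: w_j = -6 + (-8)·C(j,1) + (-18)·C(j,2) + (-30)·C(j,3) + (-24)·C(j,4).
Continuing: …, -2330, -3934, -6270, -9536, …, w_{12} = -19770.
Summing j = 0..12 (13 terms) gives -58188.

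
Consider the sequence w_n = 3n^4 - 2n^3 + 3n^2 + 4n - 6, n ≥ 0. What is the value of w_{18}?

w_{18} = 3·18^4 - 2·18^3 + 3·18^2 + 4·18 - 6 = 304302.

304302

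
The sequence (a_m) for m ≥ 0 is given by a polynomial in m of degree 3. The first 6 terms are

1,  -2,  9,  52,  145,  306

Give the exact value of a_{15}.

9616

1st diffs: -3, 11, 43, 93, 161.
2nd diffs: 14, 32, 50, 68.
3rd diffs: 18, 18, 18 (constant).
Newton forward-difference form: a_m = 1 + (-3)·C(m,1) + 14·C(m,2) + 18·C(m,3).
At m = 15: m = 15, so a_{15} = 1 - 45 + 1470 + 8190 = 9616.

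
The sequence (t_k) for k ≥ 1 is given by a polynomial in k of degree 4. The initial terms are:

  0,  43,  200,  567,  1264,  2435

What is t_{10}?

1st diffs: 43, 157, 367, 697, 1171.
2nd diffs: 114, 210, 330, 474.
3rd diffs: 96, 120, 144.
4th diffs: 24, 24 (constant).
Newton forward-difference form: t_k = 43·C(k-1,1) + 114·C(k-1,2) + 96·C(k-1,3) + 24·C(k-1,4).
At k = 10: k-1 = 9, so t_{10} = 387 + 4104 + 8064 + 3024 = 15579.

15579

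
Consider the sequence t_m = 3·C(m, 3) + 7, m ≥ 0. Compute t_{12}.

667

C(12, 3) = 220, so t_{12} = 667.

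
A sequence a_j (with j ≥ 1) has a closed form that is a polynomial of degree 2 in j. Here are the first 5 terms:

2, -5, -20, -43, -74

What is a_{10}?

-349

1st diffs: -7, -15, -23, -31.
2nd diffs: -8, -8, -8 (constant).
So a_j = -4j^2 + 5j + 1.
Evaluating at j = 10 gives a_{10} = -349.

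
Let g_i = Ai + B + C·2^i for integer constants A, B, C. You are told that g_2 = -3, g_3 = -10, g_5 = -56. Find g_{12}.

-8177

Plug in i = 2, 3, 5: 2A + B + 4C = -3; 3A + B + 8C = -10; 5A + B + 32C = -56.
Subtracting the first from the second: A + 4C = -7.
Subtracting the second from the third: 2A + 24C = -46.
Solving: C = -2, A = 1, then B = 3.
So g_i = 1·i + 3 + (-2)·2^i; at i=12 this is -8177.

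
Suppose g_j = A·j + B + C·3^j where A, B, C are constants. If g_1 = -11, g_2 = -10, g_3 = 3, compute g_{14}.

4782890

At j = 1, 2, 3: A + B + 3C = -11; 2A + B + 9C = -10; 3A + B + 27C = 3.
Subtracting the first from the second: A + 6C = 1.
Subtracting the second from the third: A + 18C = 13.
Solving: C = 1, A = -5, then B = -9.
Hence g_{14} = -5·14 + (-9) + 1·4782969 = 4782890.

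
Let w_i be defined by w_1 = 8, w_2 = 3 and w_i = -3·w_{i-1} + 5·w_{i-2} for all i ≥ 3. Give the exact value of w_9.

115979

Step forward from the initial values:
w_3 = 31  w_4 = -78  w_5 = 389  w_6 = -1557  w_7 = 6616  w_8 = -27633  w_9 = 115979.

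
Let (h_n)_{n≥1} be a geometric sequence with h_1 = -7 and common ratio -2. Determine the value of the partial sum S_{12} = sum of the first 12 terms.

9555

h_n = (-7)·(-2)^(n-1).
S = (-7)·((-2)^12 - 1)/(-2 - 1) = (-7)·(4096 - 1)/(-3) = 9555.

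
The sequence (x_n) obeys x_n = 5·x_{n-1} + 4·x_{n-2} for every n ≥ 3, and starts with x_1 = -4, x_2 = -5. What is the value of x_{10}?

x_3 = -41;  x_4 = -225;  x_5 = -1289;  x_6 = -7345;  x_7 = -41881;  x_8 = -238785;  x_9 = -1361449;  x_{10} = -7762385.

-7762385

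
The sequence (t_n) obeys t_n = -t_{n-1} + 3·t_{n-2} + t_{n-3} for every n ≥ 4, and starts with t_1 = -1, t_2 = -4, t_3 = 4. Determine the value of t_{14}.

Step forward from the initial values:
t_4 = -17; t_5 = 25; t_6 = -72; …; t_{11} = 3068; t_{12} = -6845; t_{13} = 14577; t_{14} = -32044.

-32044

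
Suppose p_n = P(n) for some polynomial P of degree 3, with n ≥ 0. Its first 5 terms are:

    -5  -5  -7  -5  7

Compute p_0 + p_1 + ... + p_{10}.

1595

1st diffs: 0, -2, 2, 12.
2nd diffs: -2, 4, 10.
3rd diffs: 6, 6 (constant).
Newton forward-difference form: p_n = -5 + (-2)·C(n,2) + 6·C(n,3).
Continuing: …, 35, 85, 163, 275, …, p_{10} = 625.
Summing n = 0..10 (11 terms) gives 1595.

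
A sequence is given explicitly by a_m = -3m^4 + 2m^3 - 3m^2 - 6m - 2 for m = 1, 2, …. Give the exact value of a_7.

a_7 = -3·7^4 + 2·7^3 - 3·7^2 - 6·7 - 2 = -6708.

-6708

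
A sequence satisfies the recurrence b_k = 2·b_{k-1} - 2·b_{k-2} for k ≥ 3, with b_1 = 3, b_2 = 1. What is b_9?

Step forward from the initial values:
b_3 = -4;  b_4 = -10;  b_5 = -12;  b_6 = -4;  b_7 = 16;  b_8 = 40;  b_9 = 48.

48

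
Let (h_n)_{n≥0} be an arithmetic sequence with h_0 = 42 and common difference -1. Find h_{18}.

h_n = 42 + (n - 0)·(-1).
h_{18} = 42 + 18·(-1) = 24.

24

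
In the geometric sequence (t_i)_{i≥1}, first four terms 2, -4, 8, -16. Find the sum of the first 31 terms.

1431655766

Common ratio r = -2.
t_i = 2·(-2)^(i-1).
S = 2·((-2)^31 - 1)/(-2 - 1) = 2·(-2147483648 - 1)/(-3) = 1431655766.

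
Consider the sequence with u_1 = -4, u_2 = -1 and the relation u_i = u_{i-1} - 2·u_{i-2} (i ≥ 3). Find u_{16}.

-639

Applying the relation repeatedly:
u_3 = 7, u_4 = 9, u_5 = -5, …, u_{13} = 139, u_{14} = 361, u_{15} = 83, u_{16} = -639.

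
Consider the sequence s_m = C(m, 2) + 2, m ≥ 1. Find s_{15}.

C(15, 2) = 105, so s_{15} = 107.

107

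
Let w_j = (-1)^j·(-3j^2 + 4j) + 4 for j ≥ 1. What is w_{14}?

-528

(-1)^14 = 1; -3j^2 + 4j at j=14 is -532; so w_{14} = -528.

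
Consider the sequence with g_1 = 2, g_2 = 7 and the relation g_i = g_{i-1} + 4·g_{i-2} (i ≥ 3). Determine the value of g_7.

Compute successive terms:
g_3 = 15, g_4 = 43, g_5 = 103, g_6 = 275, g_7 = 687.

687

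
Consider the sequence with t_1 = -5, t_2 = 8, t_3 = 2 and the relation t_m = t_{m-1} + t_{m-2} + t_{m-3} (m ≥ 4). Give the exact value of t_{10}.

264

Compute successive terms:
t_4 = 5; t_5 = 15; t_6 = 22; t_7 = 42; t_8 = 79; t_9 = 143; t_{10} = 264.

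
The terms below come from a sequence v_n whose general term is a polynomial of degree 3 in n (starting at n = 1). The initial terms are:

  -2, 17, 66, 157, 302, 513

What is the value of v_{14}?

6017

1st diffs: 19, 49, 91, 145, 211.
2nd diffs: 30, 42, 54, 66.
3rd diffs: 12, 12, 12 (constant).
Newton forward-difference form: v_n = -2 + 19·C(n-1,1) + 30·C(n-1,2) + 12·C(n-1,3).
At n = 14: n-1 = 13, so v_{14} = -2 + 247 + 2340 + 3432 = 6017.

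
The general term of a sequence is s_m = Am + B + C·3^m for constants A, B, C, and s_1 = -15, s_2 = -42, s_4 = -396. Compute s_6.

The three given values yield: A + B + 3C = -15; 2A + B + 9C = -42; 4A + B + 81C = -396.
Subtracting the first from the second: A + 6C = -27.
Subtracting the second from the third: 2A + 72C = -354.
Solving: C = -5, A = 3, then B = -3.
So s_m = 3·m + (-3) + (-5)·3^m; at m=6 this is -3630.

-3630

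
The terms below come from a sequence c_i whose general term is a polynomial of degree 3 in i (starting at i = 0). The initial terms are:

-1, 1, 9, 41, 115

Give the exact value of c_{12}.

1st diffs: 2, 8, 32, 74.
2nd diffs: 6, 24, 42.
3rd diffs: 18, 18 (constant).
Newton forward-difference form: c_i = -1 + 2·C(i,1) + 6·C(i,2) + 18·C(i,3).
At i = 12: i = 12, so c_{12} = -1 + 24 + 396 + 3960 = 4379.

4379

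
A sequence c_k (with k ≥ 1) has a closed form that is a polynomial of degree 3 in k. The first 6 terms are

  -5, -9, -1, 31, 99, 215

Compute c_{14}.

4311

1st diffs: -4, 8, 32, 68, 116.
2nd diffs: 12, 24, 36, 48.
3rd diffs: 12, 12, 12 (constant).
Newton forward-difference form: c_k = -5 + (-4)·C(k-1,1) + 12·C(k-1,2) + 12·C(k-1,3).
At k = 14: k-1 = 13, so c_{14} = -5 - 52 + 936 + 3432 = 4311.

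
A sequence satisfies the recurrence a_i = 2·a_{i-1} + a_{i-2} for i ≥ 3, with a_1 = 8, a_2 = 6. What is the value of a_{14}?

Iterate the recurrence:
a_3 = 20, a_4 = 46, a_5 = 112, …, a_{11} = 22148, a_{12} = 53470, a_{13} = 129088, a_{14} = 311646.

311646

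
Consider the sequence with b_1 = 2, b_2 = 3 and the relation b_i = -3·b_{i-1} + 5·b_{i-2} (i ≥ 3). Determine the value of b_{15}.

b_3 = 1, b_4 = 12, b_5 = -31, …, b_{12} = 803277, b_{13} = -3367726, b_{14} = 14119563, b_{15} = -59197319.

-59197319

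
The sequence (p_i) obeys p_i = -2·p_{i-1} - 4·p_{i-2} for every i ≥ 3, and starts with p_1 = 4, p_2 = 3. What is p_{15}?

Compute successive terms:
p_3 = -22;  p_4 = 32;  p_5 = 24;  …;  p_{12} = -11264;  p_{13} = 16384;  p_{14} = 12288;  p_{15} = -90112.

-90112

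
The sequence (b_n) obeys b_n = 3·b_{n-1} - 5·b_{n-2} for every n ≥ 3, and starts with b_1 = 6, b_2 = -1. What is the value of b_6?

119

Compute successive terms:
b_3 = -33;  b_4 = -94;  b_5 = -117;  b_6 = 119.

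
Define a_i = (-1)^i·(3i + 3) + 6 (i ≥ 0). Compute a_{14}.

(-1)^14 = 1; 3i + 3 at i=14 is 45; so a_{14} = 51.

51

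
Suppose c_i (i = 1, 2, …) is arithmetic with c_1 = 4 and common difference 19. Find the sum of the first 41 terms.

15744

c_i = 4 + (i - 1)·19.
c_{41} = 764; S = 41·(4 + 764)/2 = 15744.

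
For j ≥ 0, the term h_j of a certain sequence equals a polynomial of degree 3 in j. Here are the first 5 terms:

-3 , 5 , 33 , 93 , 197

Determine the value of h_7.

1st diffs: 8, 28, 60, 104.
2nd diffs: 20, 32, 44.
3rd diffs: 12, 12 (constant).
Newton forward-difference form: h_j = -3 + 8·C(j,1) + 20·C(j,2) + 12·C(j,3).
At j = 7: j = 7, so h_7 = -3 + 56 + 420 + 420 = 893.

893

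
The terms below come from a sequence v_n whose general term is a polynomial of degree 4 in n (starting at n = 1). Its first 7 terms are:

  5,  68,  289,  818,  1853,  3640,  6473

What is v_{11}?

35825

1st diffs: 63, 221, 529, 1035, 1787, 2833.
2nd diffs: 158, 308, 506, 752, 1046.
3rd diffs: 150, 198, 246, 294.
4th diffs: 48, 48, 48 (constant).
Newton forward-difference form: v_n = 5 + 63·C(n-1,1) + 158·C(n-1,2) + 150·C(n-1,3) + 48·C(n-1,4).
At n = 11: n-1 = 10, so v_{11} = 5 + 630 + 7110 + 18000 + 10080 = 35825.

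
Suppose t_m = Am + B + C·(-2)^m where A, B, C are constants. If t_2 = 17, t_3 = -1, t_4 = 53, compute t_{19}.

The three given values yield: 2A + B + 4C = 17; 3A + B - 8C = -1; 4A + B + 16C = 53.
Subtracting the first from the second: A - 12C = -18.
Subtracting the second from the third: A + 24C = 54.
Solving: C = 2, A = 6, then B = -3.
So t_m = 6·m + (-3) + 2·(-2)^m; at m=19 this is -1048465.

-1048465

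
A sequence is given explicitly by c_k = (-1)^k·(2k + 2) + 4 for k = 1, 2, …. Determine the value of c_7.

(-1)^7 = -1; 2k + 2 at k=7 is 16; so c_7 = -12.

-12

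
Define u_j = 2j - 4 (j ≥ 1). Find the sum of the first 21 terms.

Over j = 1..21: Σj = 231.
Total = (2)·231 + (-4)·21 = 378.

378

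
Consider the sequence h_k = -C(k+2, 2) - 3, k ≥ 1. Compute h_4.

C(6, 2) = 15, so h_4 = -18.

-18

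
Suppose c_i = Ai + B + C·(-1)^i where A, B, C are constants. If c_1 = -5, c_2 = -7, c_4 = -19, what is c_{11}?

Plug in i = 1, 2, 4: A + B - C = -5; 2A + B + C = -7; 4A + B + C = -19.
Subtracting the first from the second: A + 2C = -2.
Subtracting the second from the third: 2A = -12.
Solving: C = 2, A = -6, then B = 3.
Hence c_{11} = -6·11 + 3 + 2·(-1) = -65.

-65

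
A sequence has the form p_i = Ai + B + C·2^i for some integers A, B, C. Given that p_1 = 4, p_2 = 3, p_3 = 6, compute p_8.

477

At i = 1, 2, 3: A + B + 2C = 4; 2A + B + 4C = 3; 3A + B + 8C = 6.
Subtracting the first from the second: A + 2C = -1.
Subtracting the second from the third: A + 4C = 3.
Solving: C = 2, A = -5, then B = 5.
So p_i = -5·i + 5 + 2·2^i; at i=8 this is 477.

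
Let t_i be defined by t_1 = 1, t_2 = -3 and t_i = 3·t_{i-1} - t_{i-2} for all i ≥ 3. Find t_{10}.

-8739

Compute successive terms:
t_3 = -10  t_4 = -27  t_5 = -71  t_6 = -186  t_7 = -487  t_8 = -1275  t_9 = -3338  t_{10} = -8739.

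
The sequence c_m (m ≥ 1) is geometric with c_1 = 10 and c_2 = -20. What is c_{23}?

41943040

Common ratio r = -2.
c_m = 10·(-2)^(m-1).
c_{23} = 10·(-2)^22 = 41943040.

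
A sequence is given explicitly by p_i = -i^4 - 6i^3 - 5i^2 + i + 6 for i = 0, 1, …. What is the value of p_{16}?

p_{16} = -1·16^4 - 6·16^3 - 5·16^2 + 1·16 + 6 = -91370.

-91370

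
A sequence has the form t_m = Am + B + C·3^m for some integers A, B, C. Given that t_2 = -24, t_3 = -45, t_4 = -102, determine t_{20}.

Write the equations: 2A + B + 9C = -24; 3A + B + 27C = -45; 4A + B + 81C = -102.
Subtracting the first from the second: A + 18C = -21.
Subtracting the second from the third: A + 54C = -57.
Solving: C = -1, A = -3, then B = -9.
Hence t_{20} = -3·20 + (-9) + (-1)·3486784401 = -3486784470.

-3486784470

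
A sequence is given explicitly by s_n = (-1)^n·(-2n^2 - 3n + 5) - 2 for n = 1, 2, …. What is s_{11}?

268

(-1)^11 = -1; -2n^2 - 3n + 5 at n=11 is -270; so s_{11} = 268.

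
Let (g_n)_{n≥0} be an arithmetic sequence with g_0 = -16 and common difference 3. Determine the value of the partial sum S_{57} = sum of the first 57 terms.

3876

g_n = -16 + (n - 0)·3.
g_{56} = 152; S = 57·(-16 + 152)/2 = 3876.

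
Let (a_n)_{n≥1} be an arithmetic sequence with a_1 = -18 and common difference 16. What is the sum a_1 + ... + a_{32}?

7360

a_n = -18 + (n - 1)·16.
a_{32} = 478; S = 32·(-18 + 478)/2 = 7360.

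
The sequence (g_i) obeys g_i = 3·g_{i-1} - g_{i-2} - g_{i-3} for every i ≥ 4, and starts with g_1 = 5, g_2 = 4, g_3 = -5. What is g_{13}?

-92255

Iterate the recurrence:
g_4 = -24  g_5 = -71  g_6 = -184  g_7 = -457  g_8 = -1116  g_9 = -2707  g_{10} = -6548  g_{11} = -15821  g_{12} = -38208  g_{13} = -92255.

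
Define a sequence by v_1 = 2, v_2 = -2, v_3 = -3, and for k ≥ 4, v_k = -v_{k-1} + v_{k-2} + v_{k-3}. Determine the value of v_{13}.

-28

Iterate the recurrence:
v_4 = 3  v_5 = -8  v_6 = 8  v_7 = -13  v_8 = 13  v_9 = -18  v_{10} = 18  v_{11} = -23  v_{12} = 23  v_{13} = -28.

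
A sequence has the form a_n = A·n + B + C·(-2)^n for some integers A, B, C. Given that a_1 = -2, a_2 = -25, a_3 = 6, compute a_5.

Write the equations: A + B - 2C = -2; 2A + B + 4C = -25; 3A + B - 8C = 6.
Subtracting the first from the second: A + 6C = -23.
Subtracting the second from the third: A - 12C = 31.
Solving: C = -3, A = -5, then B = -3.
Therefore a_5 = -25 + (-3) + (-3)·(-32) = 68.

68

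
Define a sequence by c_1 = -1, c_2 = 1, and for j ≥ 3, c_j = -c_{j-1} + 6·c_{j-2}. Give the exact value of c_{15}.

c_3 = -7; c_4 = 13; c_5 = -55; …; c_{12} = 105469; c_{13} = -320503; c_{14} = 953317; c_{15} = -2876335.
(Characteristic roots are 2 and -3.)

-2876335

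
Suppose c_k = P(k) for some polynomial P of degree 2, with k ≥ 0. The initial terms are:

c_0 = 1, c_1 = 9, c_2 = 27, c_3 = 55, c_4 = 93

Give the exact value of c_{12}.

757

1st diffs: 8, 18, 28, 38.
2nd diffs: 10, 10, 10 (constant).
So c_k = 5k^2 + 3k + 1.
Evaluating at k = 12 gives c_{12} = 757.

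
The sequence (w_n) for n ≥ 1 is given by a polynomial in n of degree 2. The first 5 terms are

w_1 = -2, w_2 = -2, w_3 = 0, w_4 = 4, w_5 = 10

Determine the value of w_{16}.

1st diffs: 0, 2, 4, 6.
2nd diffs: 2, 2, 2 (constant).
So w_n = n^2 - 3n.
Evaluating at n = 16 gives w_{16} = 208.

208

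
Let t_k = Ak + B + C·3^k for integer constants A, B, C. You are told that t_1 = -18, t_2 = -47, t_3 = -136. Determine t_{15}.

The three given values yield: A + B + 3C = -18; 2A + B + 9C = -47; 3A + B + 27C = -136.
Subtracting the first from the second: A + 6C = -29.
Subtracting the second from the third: A + 18C = -89.
Solving: C = -5, A = 1, then B = -4.
Hence t_{15} = 1·15 + (-4) + (-5)·14348907 = -71744524.

-71744524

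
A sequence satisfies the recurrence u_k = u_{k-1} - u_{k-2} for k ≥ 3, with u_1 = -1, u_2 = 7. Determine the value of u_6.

-8

u_3 = 8, u_4 = 1, u_5 = -7, u_6 = -8.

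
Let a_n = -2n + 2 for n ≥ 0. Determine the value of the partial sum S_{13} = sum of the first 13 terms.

Over n = 0..12: Σn = 78.
Total = (-2)·78 + (2)·13 = -130.

-130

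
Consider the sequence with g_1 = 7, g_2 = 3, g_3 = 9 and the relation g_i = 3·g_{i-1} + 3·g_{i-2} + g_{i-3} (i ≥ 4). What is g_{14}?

Iterate the recurrence:
g_4 = 43, g_5 = 159, g_6 = 615, …, g_{11} = 518169, g_{12} = 1993563, g_{13} = 7669879, g_{14} = 29508495.

29508495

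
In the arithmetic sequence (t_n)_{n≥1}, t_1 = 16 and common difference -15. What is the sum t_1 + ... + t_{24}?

t_n = 16 + (n - 1)·(-15).
t_{24} = -329; S = 24·(16 + (-329))/2 = -3756.

-3756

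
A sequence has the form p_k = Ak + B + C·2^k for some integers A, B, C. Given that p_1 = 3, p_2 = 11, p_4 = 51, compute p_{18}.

Plug in k = 1, 2, 4: A + B + 2C = 3; 2A + B + 4C = 11; 4A + B + 16C = 51.
Subtracting the first from the second: A + 2C = 8.
Subtracting the second from the third: 2A + 12C = 40.
Solving: C = 3, A = 2, then B = -5.
So p_k = 2·k + (-5) + 3·2^k; at k=18 this is 786463.

786463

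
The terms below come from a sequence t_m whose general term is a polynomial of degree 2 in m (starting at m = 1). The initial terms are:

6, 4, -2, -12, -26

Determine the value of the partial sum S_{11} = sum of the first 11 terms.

1st diffs: -2, -6, -10, -14.
2nd diffs: -4, -4, -4 (constant).
Newton forward-difference form: t_m = 6 + (-2)·C(m-1,1) + (-4)·C(m-1,2).
Continuing: …, -44, -66, -92, -122, …, t_{11} = -194.
Summing m = 1..11 (11 terms) gives -704.

-704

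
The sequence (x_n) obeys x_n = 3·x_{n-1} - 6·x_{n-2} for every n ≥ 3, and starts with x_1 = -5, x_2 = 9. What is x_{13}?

-384183

Step forward from the initial values:
x_3 = 57, x_4 = 117, x_5 = 9, …, x_{10} = 30861, x_{11} = 57105, x_{12} = -13851, x_{13} = -384183.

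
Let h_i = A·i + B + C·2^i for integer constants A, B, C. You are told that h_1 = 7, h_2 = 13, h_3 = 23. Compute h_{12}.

8217

The three given values yield: A + B + 2C = 7; 2A + B + 4C = 13; 3A + B + 8C = 23.
Subtracting the first from the second: A + 2C = 6.
Subtracting the second from the third: A + 4C = 10.
Solving: C = 2, A = 2, then B = 1.
So h_i = 2·i + 1 + 2·2^i; at i=12 this is 8217.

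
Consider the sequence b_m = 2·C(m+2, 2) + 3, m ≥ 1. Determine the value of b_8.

93

C(10, 2) = 45, so b_8 = 93.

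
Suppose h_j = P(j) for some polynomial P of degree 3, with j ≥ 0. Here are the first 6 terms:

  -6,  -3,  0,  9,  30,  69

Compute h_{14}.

2220

1st diffs: 3, 3, 9, 21, 39.
2nd diffs: 0, 6, 12, 18.
3rd diffs: 6, 6, 6 (constant).
Newton forward-difference form: h_j = -6 + 3·C(j,1) + 6·C(j,3).
At j = 14: j = 14, so h_{14} = -6 + 42 + 2184 = 2220.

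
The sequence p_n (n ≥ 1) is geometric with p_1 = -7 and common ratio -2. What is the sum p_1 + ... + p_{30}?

2505397587

p_n = (-7)·(-2)^(n-1).
S = (-7)·((-2)^30 - 1)/(-2 - 1) = (-7)·(1073741824 - 1)/(-3) = 2505397587.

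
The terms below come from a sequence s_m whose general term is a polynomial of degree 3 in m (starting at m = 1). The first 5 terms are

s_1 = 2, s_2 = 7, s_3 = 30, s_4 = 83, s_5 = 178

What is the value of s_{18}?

1st diffs: 5, 23, 53, 95.
2nd diffs: 18, 30, 42.
3rd diffs: 12, 12 (constant).
Newton forward-difference form: s_m = 2 + 5·C(m-1,1) + 18·C(m-1,2) + 12·C(m-1,3).
At m = 18: m-1 = 17, so s_{18} = 2 + 85 + 2448 + 8160 = 10695.

10695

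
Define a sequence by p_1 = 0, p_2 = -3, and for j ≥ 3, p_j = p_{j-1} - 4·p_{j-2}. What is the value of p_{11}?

-915

Applying the relation repeatedly:
p_3 = -3; p_4 = 9; p_5 = 21; p_6 = -15; p_7 = -99; p_8 = -39; p_9 = 357; p_{10} = 513; p_{11} = -915.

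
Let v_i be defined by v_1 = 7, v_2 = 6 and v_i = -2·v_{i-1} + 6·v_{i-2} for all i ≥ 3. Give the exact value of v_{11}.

Step forward from the initial values:
v_3 = 30;  v_4 = -24;  v_5 = 228;  v_6 = -600;  v_7 = 2568;  v_8 = -8736;  v_9 = 32880;  v_{10} = -118176;  v_{11} = 433632.

433632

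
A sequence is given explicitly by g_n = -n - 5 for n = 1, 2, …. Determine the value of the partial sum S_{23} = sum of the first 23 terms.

Over n = 1..23: Σn = 276.
Total = (-1)·276 + (-5)·23 = -391.

-391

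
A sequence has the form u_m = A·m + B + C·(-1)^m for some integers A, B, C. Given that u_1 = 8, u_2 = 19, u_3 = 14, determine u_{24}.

Plug in m = 1, 2, 3: A + B - C = 8; 2A + B + C = 19; 3A + B - C = 14.
Subtracting the first from the second: A + 2C = 11.
Subtracting the second from the third: A - 2C = -5.
Solving: C = 4, A = 3, then B = 9.
Hence u_{24} = 3·24 + 9 + 4·1 = 85.

85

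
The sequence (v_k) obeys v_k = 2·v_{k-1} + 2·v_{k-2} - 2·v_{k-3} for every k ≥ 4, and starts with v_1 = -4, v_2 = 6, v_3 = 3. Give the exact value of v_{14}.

188096

Step forward from the initial values:
v_4 = 26, v_5 = 46, v_6 = 138, …, v_{11} = 12296, v_{12} = 30568, v_{13} = 75776, v_{14} = 188096.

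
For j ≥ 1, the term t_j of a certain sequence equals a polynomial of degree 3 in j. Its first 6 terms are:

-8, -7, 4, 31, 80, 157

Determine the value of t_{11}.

1172

1st diffs: 1, 11, 27, 49, 77.
2nd diffs: 10, 16, 22, 28.
3rd diffs: 6, 6, 6 (constant).
Newton forward-difference form: t_j = -8 + 1·C(j-1,1) + 10·C(j-1,2) + 6·C(j-1,3).
At j = 11: j-1 = 10, so t_{11} = -8 + 10 + 450 + 720 = 1172.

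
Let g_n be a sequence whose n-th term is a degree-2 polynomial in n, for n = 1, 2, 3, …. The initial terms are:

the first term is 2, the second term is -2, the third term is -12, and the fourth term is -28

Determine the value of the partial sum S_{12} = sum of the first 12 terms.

-1560

1st diffs: -4, -10, -16.
2nd diffs: -6, -6 (constant).
Newton forward-difference form: g_n = 2 + (-4)·C(n-1,1) + (-6)·C(n-1,2).
Continuing: …, -50, -78, -112, -152, …, g_{12} = -372.
Summing n = 1..12 (12 terms) gives -1560.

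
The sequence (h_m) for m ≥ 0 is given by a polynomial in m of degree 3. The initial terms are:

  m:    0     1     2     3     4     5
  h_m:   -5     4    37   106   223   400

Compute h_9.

1948

1st diffs: 9, 33, 69, 117, 177.
2nd diffs: 24, 36, 48, 60.
3rd diffs: 12, 12, 12 (constant).
Newton forward-difference form: h_m = -5 + 9·C(m,1) + 24·C(m,2) + 12·C(m,3).
At m = 9: m = 9, so h_9 = -5 + 81 + 864 + 1008 = 1948.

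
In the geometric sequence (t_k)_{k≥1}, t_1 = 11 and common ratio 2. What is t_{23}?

46137344

t_k = 11·2^(k-1).
t_{23} = 11·2^22 = 46137344.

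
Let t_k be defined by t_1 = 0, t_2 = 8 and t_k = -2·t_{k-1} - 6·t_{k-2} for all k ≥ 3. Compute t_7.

Step forward from the initial values:
t_3 = -16  t_4 = -16  t_5 = 128  t_6 = -160  t_7 = -448.

-448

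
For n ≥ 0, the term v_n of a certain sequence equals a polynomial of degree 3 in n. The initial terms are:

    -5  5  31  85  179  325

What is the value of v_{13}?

1st diffs: 10, 26, 54, 94, 146.
2nd diffs: 16, 28, 40, 52.
3rd diffs: 12, 12, 12 (constant).
Newton forward-difference form: v_n = -5 + 10·C(n,1) + 16·C(n,2) + 12·C(n,3).
At n = 13: n = 13, so v_{13} = -5 + 130 + 1248 + 3432 = 4805.

4805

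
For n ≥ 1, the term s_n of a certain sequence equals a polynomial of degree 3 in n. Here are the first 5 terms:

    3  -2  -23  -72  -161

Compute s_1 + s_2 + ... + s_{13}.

-13507

1st diffs: -5, -21, -49, -89.
2nd diffs: -16, -28, -40.
3rd diffs: -12, -12 (constant).
So s_n = -2n^3 + 4n^2 - 3n + 4.
Continuing: …, -302, -507, -788, -1157, …, s_{13} = -3753.
Summing n = 1..13 (13 terms) gives -13507.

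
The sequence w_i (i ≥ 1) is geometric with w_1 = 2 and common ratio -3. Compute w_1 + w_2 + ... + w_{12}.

-265720

w_i = 2·(-3)^(i-1).
S = 2·((-3)^12 - 1)/(-3 - 1) = 2·(531441 - 1)/(-4) = -265720.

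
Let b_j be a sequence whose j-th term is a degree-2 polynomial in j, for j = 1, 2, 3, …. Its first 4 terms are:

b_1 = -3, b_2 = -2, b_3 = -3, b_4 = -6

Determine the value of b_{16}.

-198

1st diffs: 1, -1, -3.
2nd diffs: -2, -2 (constant).
Newton forward-difference form: b_j = -3 + 1·C(j-1,1) + (-2)·C(j-1,2).
At j = 16: j-1 = 15, so b_{16} = -3 + 15 - 210 = -198.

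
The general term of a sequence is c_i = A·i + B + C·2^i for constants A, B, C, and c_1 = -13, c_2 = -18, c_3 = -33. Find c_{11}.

Plug in i = 1, 2, 3: A + B + 2C = -13; 2A + B + 4C = -18; 3A + B + 8C = -33.
Subtracting the first from the second: A + 2C = -5.
Subtracting the second from the third: A + 4C = -15.
Solving: C = -5, A = 5, then B = -8.
So c_i = 5·i + (-8) + (-5)·2^i; at i=11 this is -10193.

-10193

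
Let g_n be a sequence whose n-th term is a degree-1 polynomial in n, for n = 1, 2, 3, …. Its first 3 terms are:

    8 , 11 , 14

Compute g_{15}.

50

1st diffs: 3, 3 (constant).
So g_n = 3n + 5.
Evaluating at n = 15 gives g_{15} = 50.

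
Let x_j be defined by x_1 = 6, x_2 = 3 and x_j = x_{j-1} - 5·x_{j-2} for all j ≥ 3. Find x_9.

-867

Step forward from the initial values:
x_3 = -27; x_4 = -42; x_5 = 93; x_6 = 303; x_7 = -162; x_8 = -1677; x_9 = -867.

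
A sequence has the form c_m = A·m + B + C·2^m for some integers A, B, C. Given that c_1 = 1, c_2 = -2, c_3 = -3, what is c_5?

11

The three given values yield: A + B + 2C = 1; 2A + B + 4C = -2; 3A + B + 8C = -3.
Subtracting the first from the second: A + 2C = -3.
Subtracting the second from the third: A + 4C = -1.
Solving: C = 1, A = -5, then B = 4.
Therefore c_5 = -25 + 4 + 1·32 = 11.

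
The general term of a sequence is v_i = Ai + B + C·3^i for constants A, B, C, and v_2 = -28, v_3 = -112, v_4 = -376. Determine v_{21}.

Write the equations: 2A + B + 9C = -28; 3A + B + 27C = -112; 4A + B + 81C = -376.
Subtracting the first from the second: A + 18C = -84.
Subtracting the second from the third: A + 54C = -264.
Solving: C = -5, A = 6, then B = 5.
Therefore v_{21} = 126 + 5 + (-5)·10460353203 = -52301765884.

-52301765884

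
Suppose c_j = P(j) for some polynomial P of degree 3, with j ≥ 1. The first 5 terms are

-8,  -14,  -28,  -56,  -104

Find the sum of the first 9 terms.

-1716

1st diffs: -6, -14, -28, -48.
2nd diffs: -8, -14, -20.
3rd diffs: -6, -6 (constant).
So c_j = -j^3 + 2j^2 - 5j - 4.
Continuing: -178, -284, -428, -616.
Summing j = 1..9 (9 terms) gives -1716.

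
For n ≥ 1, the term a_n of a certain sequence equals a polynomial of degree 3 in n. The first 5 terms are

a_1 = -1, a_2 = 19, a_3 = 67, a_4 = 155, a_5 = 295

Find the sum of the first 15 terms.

31205

1st diffs: 20, 48, 88, 140.
2nd diffs: 28, 40, 52.
3rd diffs: 12, 12 (constant).
So a_n = 2n^3 + 2n^2 - 5.
Continuing: …, 499, 779, 1147, 1615, …, a_{15} = 7195.
Summing n = 1..15 (15 terms) gives 31205.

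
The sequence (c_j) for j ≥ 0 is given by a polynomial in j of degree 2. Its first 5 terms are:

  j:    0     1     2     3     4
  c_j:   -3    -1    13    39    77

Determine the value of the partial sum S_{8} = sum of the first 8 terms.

1st diffs: 2, 14, 26, 38.
2nd diffs: 12, 12, 12 (constant).
Newton forward-difference form: c_j = -3 + 2·C(j,1) + 12·C(j,2).
Continuing: 127, 189, 263.
Summing j = 0..7 (8 terms) gives 704.

704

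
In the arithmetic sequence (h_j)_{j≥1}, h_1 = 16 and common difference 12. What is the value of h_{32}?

388

h_j = 16 + (j - 1)·12.
h_{32} = 16 + 31·12 = 388.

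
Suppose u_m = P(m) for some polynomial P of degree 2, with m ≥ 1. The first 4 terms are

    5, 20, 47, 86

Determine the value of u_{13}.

977

1st diffs: 15, 27, 39.
2nd diffs: 12, 12 (constant).
Newton forward-difference form: u_m = 5 + 15·C(m-1,1) + 12·C(m-1,2).
At m = 13: m-1 = 12, so u_{13} = 5 + 180 + 792 = 977.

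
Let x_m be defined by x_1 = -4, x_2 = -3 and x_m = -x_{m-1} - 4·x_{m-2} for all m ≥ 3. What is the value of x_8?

Step forward from the initial values:
x_3 = 19;  x_4 = -7;  x_5 = -69;  x_6 = 97;  x_7 = 179;  x_8 = -567.

-567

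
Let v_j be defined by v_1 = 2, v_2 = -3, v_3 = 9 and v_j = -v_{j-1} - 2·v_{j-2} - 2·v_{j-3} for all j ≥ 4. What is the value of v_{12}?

-47

Step forward from the initial values:
v_4 = -7, v_5 = -5, v_6 = 1, v_7 = 23, v_8 = -15, v_9 = -33, v_{10} = 17, v_{11} = 79, v_{12} = -47.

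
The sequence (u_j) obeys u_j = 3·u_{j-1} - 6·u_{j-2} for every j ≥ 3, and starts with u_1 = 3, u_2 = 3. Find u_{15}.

Compute successive terms:
u_3 = -9  u_4 = -45  u_5 = -81  …  u_{12} = -38637  u_{13} = 28431  u_{14} = 317115  u_{15} = 780759.

780759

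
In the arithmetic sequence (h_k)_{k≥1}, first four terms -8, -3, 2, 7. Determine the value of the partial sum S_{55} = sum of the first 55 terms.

Common difference d = 5.
h_k = -8 + (k - 1)·5.
h_{55} = 262; S = 55·(-8 + 262)/2 = 6985.

6985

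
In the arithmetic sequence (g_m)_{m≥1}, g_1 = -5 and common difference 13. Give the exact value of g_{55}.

697

g_m = -5 + (m - 1)·13.
g_{55} = -5 + 54·13 = 697.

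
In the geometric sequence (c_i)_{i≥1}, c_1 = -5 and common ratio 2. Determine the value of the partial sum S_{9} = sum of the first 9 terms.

-2555

c_i = (-5)·2^(i-1).
S = (-5)·(2^9 - 1)/(2 - 1) = (-5)·(512 - 1)/(1) = -2555.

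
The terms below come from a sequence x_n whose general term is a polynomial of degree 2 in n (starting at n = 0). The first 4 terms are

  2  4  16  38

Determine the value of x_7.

226

1st diffs: 2, 12, 22.
2nd diffs: 10, 10 (constant).
Newton forward-difference form: x_n = 2 + 2·C(n,1) + 10·C(n,2).
At n = 7: n = 7, so x_7 = 2 + 14 + 210 = 226.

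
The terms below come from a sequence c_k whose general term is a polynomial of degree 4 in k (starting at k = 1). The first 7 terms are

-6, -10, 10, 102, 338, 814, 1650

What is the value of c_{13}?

1st diffs: -4, 20, 92, 236, 476, 836.
2nd diffs: 24, 72, 144, 240, 360.
3rd diffs: 48, 72, 96, 120.
4th diffs: 24, 24, 24 (constant).
Newton forward-difference form: c_k = -6 + (-4)·C(k-1,1) + 24·C(k-1,2) + 48·C(k-1,3) + 24·C(k-1,4).
At k = 13: k-1 = 12, so c_{13} = -6 - 48 + 1584 + 10560 + 11880 = 23970.

23970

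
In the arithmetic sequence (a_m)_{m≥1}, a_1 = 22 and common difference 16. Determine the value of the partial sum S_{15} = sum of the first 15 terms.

a_m = 22 + (m - 1)·16.
a_{15} = 246; S = 15·(22 + 246)/2 = 2010.

2010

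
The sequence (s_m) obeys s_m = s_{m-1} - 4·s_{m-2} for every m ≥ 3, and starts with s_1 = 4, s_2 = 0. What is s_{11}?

Iterate the recurrence:
s_3 = -16, s_4 = -16, s_5 = 48, s_6 = 112, s_7 = -80, s_8 = -528, s_9 = -208, s_{10} = 1904, s_{11} = 2736.

2736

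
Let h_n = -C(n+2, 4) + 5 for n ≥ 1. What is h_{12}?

C(14, 4) = 1001, so h_{12} = -996.

-996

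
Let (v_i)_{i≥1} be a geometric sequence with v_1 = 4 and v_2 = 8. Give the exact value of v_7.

Common ratio r = 2.
v_i = 4·2^(i-1).
v_7 = 4·2^6 = 256.

256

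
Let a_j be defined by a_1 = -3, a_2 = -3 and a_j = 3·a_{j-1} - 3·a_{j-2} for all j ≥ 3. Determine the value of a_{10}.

-243

Applying the relation repeatedly:
a_3 = 0;  a_4 = 9;  a_5 = 27;  a_6 = 54;  a_7 = 81;  a_8 = 81;  a_9 = 0;  a_{10} = -243.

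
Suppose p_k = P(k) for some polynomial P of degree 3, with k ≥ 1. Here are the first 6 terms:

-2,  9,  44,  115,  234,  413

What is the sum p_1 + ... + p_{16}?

1st diffs: 11, 35, 71, 119, 179.
2nd diffs: 24, 36, 48, 60.
3rd diffs: 12, 12, 12 (constant).
So p_k = 2k^3 - 3k - 1.
Continuing: …, 664, 999, 1430, 1969, …, p_{16} = 8143.
Summing k = 1..16 (16 terms) gives 36568.

36568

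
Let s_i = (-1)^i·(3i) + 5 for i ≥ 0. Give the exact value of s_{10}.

(-1)^10 = 1; 3i at i=10 is 30; so s_{10} = 35.

35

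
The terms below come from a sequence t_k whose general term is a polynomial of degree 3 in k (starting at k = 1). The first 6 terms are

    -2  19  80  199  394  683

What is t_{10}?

1st diffs: 21, 61, 119, 195, 289.
2nd diffs: 40, 58, 76, 94.
3rd diffs: 18, 18, 18 (constant).
So t_k = 3k^3 + 2k^2 - 6k - 1.
Evaluating at k = 10 gives t_{10} = 3139.

3139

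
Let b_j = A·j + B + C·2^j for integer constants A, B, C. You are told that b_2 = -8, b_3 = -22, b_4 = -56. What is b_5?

Plug in j = 2, 3, 4: 2A + B + 4C = -8; 3A + B + 8C = -22; 4A + B + 16C = -56.
Subtracting the first from the second: A + 4C = -14.
Subtracting the second from the third: A + 8C = -34.
Solving: C = -5, A = 6, then B = 0.
So b_j = 6·j + 0 + (-5)·2^j; at j=5 this is -130.

-130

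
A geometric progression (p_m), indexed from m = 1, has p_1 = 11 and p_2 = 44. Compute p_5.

Common ratio r = 4.
p_m = 11·4^(m-1).
p_5 = 11·4^4 = 2816.

2816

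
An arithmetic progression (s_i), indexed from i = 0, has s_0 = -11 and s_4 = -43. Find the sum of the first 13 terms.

Common difference d = (-43 - (-11)) / (4 - 0) = -8.
s_i = -11 + (i - 0)·(-8).
s_{12} = -107; S = 13·(-11 + (-107))/2 = -767.

-767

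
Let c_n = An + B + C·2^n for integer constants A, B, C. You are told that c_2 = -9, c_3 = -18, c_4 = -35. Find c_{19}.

Write the equations: 2A + B + 4C = -9; 3A + B + 8C = -18; 4A + B + 16C = -35.
Subtracting the first from the second: A + 4C = -9.
Subtracting the second from the third: A + 8C = -17.
Solving: C = -2, A = -1, then B = 1.
So c_n = -1·n + 1 + (-2)·2^n; at n=19 this is -1048594.

-1048594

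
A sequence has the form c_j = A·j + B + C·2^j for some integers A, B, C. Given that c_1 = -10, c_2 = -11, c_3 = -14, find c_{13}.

-8188

Write the equations: A + B + 2C = -10; 2A + B + 4C = -11; 3A + B + 8C = -14.
Subtracting the first from the second: A + 2C = -1.
Subtracting the second from the third: A + 4C = -3.
Solving: C = -1, A = 1, then B = -9.
So c_j = 1·j + (-9) + (-1)·2^j; at j=13 this is -8188.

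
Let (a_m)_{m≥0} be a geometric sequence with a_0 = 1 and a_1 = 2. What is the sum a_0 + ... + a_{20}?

2097151

Common ratio r = 2.
a_m = 1·2^(m-0).
S = 1·(2^21 - 1)/(2 - 1) = 1·(2097152 - 1)/(1) = 2097151.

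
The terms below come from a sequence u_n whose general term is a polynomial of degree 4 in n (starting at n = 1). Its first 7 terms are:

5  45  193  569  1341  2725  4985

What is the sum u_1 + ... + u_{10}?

52106

1st diffs: 40, 148, 376, 772, 1384, 2260.
2nd diffs: 108, 228, 396, 612, 876.
3rd diffs: 120, 168, 216, 264.
4th diffs: 48, 48, 48 (constant).
Newton forward-difference form: u_n = 5 + 40·C(n-1,1) + 108·C(n-1,2) + 120·C(n-1,3) + 48·C(n-1,4).
Continuing: 8433, 13429, 20381.
Summing n = 1..10 (10 terms) gives 52106.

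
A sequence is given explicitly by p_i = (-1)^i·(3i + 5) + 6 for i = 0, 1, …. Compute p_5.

-14

(-1)^5 = -1; 3i + 5 at i=5 is 20; so p_5 = -14.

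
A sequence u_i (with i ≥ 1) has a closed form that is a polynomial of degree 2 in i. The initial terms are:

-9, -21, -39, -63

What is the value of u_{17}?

-921

1st diffs: -12, -18, -24.
2nd diffs: -6, -6 (constant).
So u_i = -3i^2 - 3i - 3.
Evaluating at i = 17 gives u_{17} = -921.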